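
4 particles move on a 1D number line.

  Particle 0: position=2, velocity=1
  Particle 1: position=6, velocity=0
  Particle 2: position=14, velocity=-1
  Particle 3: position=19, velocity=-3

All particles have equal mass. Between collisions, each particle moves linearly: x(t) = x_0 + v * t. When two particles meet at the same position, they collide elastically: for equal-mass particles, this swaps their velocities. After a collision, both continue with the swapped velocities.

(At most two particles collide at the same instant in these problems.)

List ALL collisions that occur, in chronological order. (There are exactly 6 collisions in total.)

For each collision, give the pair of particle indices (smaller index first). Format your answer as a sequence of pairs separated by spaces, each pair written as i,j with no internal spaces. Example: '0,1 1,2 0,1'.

Answer: 2,3 0,1 1,2 0,1 2,3 1,2

Derivation:
Collision at t=5/2: particles 2 and 3 swap velocities; positions: p0=9/2 p1=6 p2=23/2 p3=23/2; velocities now: v0=1 v1=0 v2=-3 v3=-1
Collision at t=4: particles 0 and 1 swap velocities; positions: p0=6 p1=6 p2=7 p3=10; velocities now: v0=0 v1=1 v2=-3 v3=-1
Collision at t=17/4: particles 1 and 2 swap velocities; positions: p0=6 p1=25/4 p2=25/4 p3=39/4; velocities now: v0=0 v1=-3 v2=1 v3=-1
Collision at t=13/3: particles 0 and 1 swap velocities; positions: p0=6 p1=6 p2=19/3 p3=29/3; velocities now: v0=-3 v1=0 v2=1 v3=-1
Collision at t=6: particles 2 and 3 swap velocities; positions: p0=1 p1=6 p2=8 p3=8; velocities now: v0=-3 v1=0 v2=-1 v3=1
Collision at t=8: particles 1 and 2 swap velocities; positions: p0=-5 p1=6 p2=6 p3=10; velocities now: v0=-3 v1=-1 v2=0 v3=1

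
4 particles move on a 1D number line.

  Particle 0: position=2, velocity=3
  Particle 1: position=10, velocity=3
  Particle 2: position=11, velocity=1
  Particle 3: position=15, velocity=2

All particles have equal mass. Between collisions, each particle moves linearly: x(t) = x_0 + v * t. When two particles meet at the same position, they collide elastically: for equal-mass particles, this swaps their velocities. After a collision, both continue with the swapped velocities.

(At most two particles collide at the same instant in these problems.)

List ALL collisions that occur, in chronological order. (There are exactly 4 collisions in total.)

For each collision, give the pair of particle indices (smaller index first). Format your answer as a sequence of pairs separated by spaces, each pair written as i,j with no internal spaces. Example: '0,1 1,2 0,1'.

Answer: 1,2 0,1 2,3 1,2

Derivation:
Collision at t=1/2: particles 1 and 2 swap velocities; positions: p0=7/2 p1=23/2 p2=23/2 p3=16; velocities now: v0=3 v1=1 v2=3 v3=2
Collision at t=9/2: particles 0 and 1 swap velocities; positions: p0=31/2 p1=31/2 p2=47/2 p3=24; velocities now: v0=1 v1=3 v2=3 v3=2
Collision at t=5: particles 2 and 3 swap velocities; positions: p0=16 p1=17 p2=25 p3=25; velocities now: v0=1 v1=3 v2=2 v3=3
Collision at t=13: particles 1 and 2 swap velocities; positions: p0=24 p1=41 p2=41 p3=49; velocities now: v0=1 v1=2 v2=3 v3=3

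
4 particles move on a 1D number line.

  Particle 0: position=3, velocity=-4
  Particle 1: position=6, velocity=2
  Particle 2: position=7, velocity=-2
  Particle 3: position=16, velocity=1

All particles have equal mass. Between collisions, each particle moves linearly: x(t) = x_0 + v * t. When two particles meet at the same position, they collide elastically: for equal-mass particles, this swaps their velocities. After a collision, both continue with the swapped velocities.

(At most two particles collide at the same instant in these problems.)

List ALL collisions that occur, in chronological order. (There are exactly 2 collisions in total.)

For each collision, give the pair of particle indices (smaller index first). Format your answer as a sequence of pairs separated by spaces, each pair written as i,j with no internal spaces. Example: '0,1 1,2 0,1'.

Collision at t=1/4: particles 1 and 2 swap velocities; positions: p0=2 p1=13/2 p2=13/2 p3=65/4; velocities now: v0=-4 v1=-2 v2=2 v3=1
Collision at t=10: particles 2 and 3 swap velocities; positions: p0=-37 p1=-13 p2=26 p3=26; velocities now: v0=-4 v1=-2 v2=1 v3=2

Answer: 1,2 2,3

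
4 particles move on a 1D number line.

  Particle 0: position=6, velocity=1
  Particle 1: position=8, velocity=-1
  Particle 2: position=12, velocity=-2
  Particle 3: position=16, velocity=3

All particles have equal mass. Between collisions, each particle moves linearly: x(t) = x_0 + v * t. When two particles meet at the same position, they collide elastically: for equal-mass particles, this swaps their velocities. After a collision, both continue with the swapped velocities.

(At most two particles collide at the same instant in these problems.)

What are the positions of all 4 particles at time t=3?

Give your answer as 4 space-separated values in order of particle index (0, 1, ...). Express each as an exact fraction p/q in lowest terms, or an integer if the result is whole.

Answer: 5 6 9 25

Derivation:
Collision at t=1: particles 0 and 1 swap velocities; positions: p0=7 p1=7 p2=10 p3=19; velocities now: v0=-1 v1=1 v2=-2 v3=3
Collision at t=2: particles 1 and 2 swap velocities; positions: p0=6 p1=8 p2=8 p3=22; velocities now: v0=-1 v1=-2 v2=1 v3=3
Advance to t=3 (no further collisions before then); velocities: v0=-1 v1=-2 v2=1 v3=3; positions = 5 6 9 25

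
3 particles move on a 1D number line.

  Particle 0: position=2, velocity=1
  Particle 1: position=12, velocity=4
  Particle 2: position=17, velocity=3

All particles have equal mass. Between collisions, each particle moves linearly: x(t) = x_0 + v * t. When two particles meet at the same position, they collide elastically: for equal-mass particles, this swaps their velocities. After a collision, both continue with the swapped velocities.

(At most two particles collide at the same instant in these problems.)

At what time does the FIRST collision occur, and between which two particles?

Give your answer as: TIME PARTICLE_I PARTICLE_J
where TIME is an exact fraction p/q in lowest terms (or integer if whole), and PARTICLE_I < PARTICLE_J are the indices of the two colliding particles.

Pair (0,1): pos 2,12 vel 1,4 -> not approaching (rel speed -3 <= 0)
Pair (1,2): pos 12,17 vel 4,3 -> gap=5, closing at 1/unit, collide at t=5
Earliest collision: t=5 between 1 and 2

Answer: 5 1 2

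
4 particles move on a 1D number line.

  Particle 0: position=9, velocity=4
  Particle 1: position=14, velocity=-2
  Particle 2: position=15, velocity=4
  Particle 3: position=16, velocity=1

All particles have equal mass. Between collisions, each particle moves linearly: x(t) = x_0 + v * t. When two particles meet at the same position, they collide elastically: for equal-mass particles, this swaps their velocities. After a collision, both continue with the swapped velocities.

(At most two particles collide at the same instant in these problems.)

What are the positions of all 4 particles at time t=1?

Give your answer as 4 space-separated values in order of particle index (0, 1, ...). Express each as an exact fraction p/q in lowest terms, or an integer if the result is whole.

Answer: 12 13 17 19

Derivation:
Collision at t=1/3: particles 2 and 3 swap velocities; positions: p0=31/3 p1=40/3 p2=49/3 p3=49/3; velocities now: v0=4 v1=-2 v2=1 v3=4
Collision at t=5/6: particles 0 and 1 swap velocities; positions: p0=37/3 p1=37/3 p2=101/6 p3=55/3; velocities now: v0=-2 v1=4 v2=1 v3=4
Advance to t=1 (no further collisions before then); velocities: v0=-2 v1=4 v2=1 v3=4; positions = 12 13 17 19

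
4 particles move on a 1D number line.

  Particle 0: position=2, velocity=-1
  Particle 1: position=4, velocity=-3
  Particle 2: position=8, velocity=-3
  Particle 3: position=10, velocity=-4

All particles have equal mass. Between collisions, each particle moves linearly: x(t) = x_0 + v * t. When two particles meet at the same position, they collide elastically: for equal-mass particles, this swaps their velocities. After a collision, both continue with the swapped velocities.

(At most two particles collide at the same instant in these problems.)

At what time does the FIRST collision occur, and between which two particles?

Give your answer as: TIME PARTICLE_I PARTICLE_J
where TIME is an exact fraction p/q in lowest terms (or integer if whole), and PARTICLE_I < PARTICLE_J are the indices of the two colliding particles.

Pair (0,1): pos 2,4 vel -1,-3 -> gap=2, closing at 2/unit, collide at t=1
Pair (1,2): pos 4,8 vel -3,-3 -> not approaching (rel speed 0 <= 0)
Pair (2,3): pos 8,10 vel -3,-4 -> gap=2, closing at 1/unit, collide at t=2
Earliest collision: t=1 between 0 and 1

Answer: 1 0 1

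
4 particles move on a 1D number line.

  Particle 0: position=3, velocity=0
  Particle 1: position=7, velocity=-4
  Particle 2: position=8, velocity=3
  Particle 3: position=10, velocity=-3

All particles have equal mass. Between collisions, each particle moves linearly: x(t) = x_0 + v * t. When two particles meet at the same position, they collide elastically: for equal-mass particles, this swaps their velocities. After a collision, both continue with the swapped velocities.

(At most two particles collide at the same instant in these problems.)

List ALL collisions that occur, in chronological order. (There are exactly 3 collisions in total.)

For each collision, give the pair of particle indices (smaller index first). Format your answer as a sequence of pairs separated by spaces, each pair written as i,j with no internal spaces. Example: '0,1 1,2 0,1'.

Collision at t=1/3: particles 2 and 3 swap velocities; positions: p0=3 p1=17/3 p2=9 p3=9; velocities now: v0=0 v1=-4 v2=-3 v3=3
Collision at t=1: particles 0 and 1 swap velocities; positions: p0=3 p1=3 p2=7 p3=11; velocities now: v0=-4 v1=0 v2=-3 v3=3
Collision at t=7/3: particles 1 and 2 swap velocities; positions: p0=-7/3 p1=3 p2=3 p3=15; velocities now: v0=-4 v1=-3 v2=0 v3=3

Answer: 2,3 0,1 1,2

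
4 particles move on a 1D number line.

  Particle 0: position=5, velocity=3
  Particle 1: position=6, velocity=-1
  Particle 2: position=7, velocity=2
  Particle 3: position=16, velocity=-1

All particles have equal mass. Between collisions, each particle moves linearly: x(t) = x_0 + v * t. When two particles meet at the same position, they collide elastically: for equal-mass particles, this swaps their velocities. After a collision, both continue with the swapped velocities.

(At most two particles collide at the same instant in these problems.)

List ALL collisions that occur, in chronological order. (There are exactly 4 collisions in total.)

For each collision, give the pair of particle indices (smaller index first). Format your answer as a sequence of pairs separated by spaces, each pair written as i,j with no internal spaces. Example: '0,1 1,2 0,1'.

Answer: 0,1 1,2 2,3 1,2

Derivation:
Collision at t=1/4: particles 0 and 1 swap velocities; positions: p0=23/4 p1=23/4 p2=15/2 p3=63/4; velocities now: v0=-1 v1=3 v2=2 v3=-1
Collision at t=2: particles 1 and 2 swap velocities; positions: p0=4 p1=11 p2=11 p3=14; velocities now: v0=-1 v1=2 v2=3 v3=-1
Collision at t=11/4: particles 2 and 3 swap velocities; positions: p0=13/4 p1=25/2 p2=53/4 p3=53/4; velocities now: v0=-1 v1=2 v2=-1 v3=3
Collision at t=3: particles 1 and 2 swap velocities; positions: p0=3 p1=13 p2=13 p3=14; velocities now: v0=-1 v1=-1 v2=2 v3=3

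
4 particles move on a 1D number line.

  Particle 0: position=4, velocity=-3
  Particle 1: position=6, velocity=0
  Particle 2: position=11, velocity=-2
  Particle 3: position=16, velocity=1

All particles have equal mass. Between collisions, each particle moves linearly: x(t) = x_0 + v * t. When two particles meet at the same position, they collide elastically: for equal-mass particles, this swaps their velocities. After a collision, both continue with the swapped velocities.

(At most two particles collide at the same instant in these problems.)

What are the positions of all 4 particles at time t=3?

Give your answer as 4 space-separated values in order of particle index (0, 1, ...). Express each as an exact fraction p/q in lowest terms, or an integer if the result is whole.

Collision at t=5/2: particles 1 and 2 swap velocities; positions: p0=-7/2 p1=6 p2=6 p3=37/2; velocities now: v0=-3 v1=-2 v2=0 v3=1
Advance to t=3 (no further collisions before then); velocities: v0=-3 v1=-2 v2=0 v3=1; positions = -5 5 6 19

Answer: -5 5 6 19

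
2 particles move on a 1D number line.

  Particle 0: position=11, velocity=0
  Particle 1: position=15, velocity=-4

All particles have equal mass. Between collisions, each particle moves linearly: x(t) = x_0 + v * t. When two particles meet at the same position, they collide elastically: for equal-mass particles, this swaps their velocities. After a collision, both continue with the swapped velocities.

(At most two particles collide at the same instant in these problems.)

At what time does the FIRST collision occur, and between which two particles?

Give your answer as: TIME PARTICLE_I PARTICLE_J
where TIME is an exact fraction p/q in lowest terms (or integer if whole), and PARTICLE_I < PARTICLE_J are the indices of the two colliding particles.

Pair (0,1): pos 11,15 vel 0,-4 -> gap=4, closing at 4/unit, collide at t=1
Earliest collision: t=1 between 0 and 1

Answer: 1 0 1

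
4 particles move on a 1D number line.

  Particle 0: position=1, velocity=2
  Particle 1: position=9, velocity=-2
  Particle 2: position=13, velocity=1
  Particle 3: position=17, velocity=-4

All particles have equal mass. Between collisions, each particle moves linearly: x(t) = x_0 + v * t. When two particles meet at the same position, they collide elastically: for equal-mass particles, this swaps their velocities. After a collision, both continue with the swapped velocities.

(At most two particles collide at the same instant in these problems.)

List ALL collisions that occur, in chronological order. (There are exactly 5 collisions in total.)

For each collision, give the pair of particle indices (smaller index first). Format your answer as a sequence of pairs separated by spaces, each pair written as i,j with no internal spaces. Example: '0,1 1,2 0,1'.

Answer: 2,3 0,1 1,2 0,1 2,3

Derivation:
Collision at t=4/5: particles 2 and 3 swap velocities; positions: p0=13/5 p1=37/5 p2=69/5 p3=69/5; velocities now: v0=2 v1=-2 v2=-4 v3=1
Collision at t=2: particles 0 and 1 swap velocities; positions: p0=5 p1=5 p2=9 p3=15; velocities now: v0=-2 v1=2 v2=-4 v3=1
Collision at t=8/3: particles 1 and 2 swap velocities; positions: p0=11/3 p1=19/3 p2=19/3 p3=47/3; velocities now: v0=-2 v1=-4 v2=2 v3=1
Collision at t=4: particles 0 and 1 swap velocities; positions: p0=1 p1=1 p2=9 p3=17; velocities now: v0=-4 v1=-2 v2=2 v3=1
Collision at t=12: particles 2 and 3 swap velocities; positions: p0=-31 p1=-15 p2=25 p3=25; velocities now: v0=-4 v1=-2 v2=1 v3=2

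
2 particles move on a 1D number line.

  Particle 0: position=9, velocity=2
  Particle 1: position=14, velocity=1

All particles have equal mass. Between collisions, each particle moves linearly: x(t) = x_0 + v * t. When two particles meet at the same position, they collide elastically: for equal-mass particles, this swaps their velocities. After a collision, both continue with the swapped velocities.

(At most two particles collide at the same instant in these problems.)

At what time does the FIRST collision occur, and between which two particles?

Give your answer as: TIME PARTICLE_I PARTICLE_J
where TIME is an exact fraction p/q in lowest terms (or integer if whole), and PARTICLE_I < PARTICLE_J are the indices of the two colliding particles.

Pair (0,1): pos 9,14 vel 2,1 -> gap=5, closing at 1/unit, collide at t=5
Earliest collision: t=5 between 0 and 1

Answer: 5 0 1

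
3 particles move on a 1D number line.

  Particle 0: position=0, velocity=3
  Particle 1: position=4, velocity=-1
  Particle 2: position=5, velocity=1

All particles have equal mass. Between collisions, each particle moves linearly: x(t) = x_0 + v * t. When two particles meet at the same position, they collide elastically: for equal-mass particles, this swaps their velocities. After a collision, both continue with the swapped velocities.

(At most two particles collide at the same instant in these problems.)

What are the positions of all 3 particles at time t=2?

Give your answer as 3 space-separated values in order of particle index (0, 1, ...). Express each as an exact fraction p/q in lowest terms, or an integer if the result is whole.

Collision at t=1: particles 0 and 1 swap velocities; positions: p0=3 p1=3 p2=6; velocities now: v0=-1 v1=3 v2=1
Advance to t=2 (no further collisions before then); velocities: v0=-1 v1=3 v2=1; positions = 2 6 7

Answer: 2 6 7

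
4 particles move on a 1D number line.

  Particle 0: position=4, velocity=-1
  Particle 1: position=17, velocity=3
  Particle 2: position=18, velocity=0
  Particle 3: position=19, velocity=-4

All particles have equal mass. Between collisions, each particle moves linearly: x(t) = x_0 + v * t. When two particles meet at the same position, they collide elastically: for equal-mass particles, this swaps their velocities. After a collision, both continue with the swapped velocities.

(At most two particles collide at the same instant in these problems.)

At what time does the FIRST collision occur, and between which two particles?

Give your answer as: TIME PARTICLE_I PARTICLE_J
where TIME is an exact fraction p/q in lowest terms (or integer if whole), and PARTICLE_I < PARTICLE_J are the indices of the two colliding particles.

Pair (0,1): pos 4,17 vel -1,3 -> not approaching (rel speed -4 <= 0)
Pair (1,2): pos 17,18 vel 3,0 -> gap=1, closing at 3/unit, collide at t=1/3
Pair (2,3): pos 18,19 vel 0,-4 -> gap=1, closing at 4/unit, collide at t=1/4
Earliest collision: t=1/4 between 2 and 3

Answer: 1/4 2 3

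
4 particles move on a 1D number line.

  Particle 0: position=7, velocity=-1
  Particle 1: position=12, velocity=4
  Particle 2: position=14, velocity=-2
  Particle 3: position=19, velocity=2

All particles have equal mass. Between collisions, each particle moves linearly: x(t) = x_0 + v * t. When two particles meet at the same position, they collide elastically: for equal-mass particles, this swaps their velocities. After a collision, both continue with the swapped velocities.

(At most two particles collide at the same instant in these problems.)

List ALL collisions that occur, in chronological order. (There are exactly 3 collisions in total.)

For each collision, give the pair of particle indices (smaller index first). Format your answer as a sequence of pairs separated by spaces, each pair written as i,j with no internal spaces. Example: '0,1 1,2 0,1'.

Answer: 1,2 2,3 0,1

Derivation:
Collision at t=1/3: particles 1 and 2 swap velocities; positions: p0=20/3 p1=40/3 p2=40/3 p3=59/3; velocities now: v0=-1 v1=-2 v2=4 v3=2
Collision at t=7/2: particles 2 and 3 swap velocities; positions: p0=7/2 p1=7 p2=26 p3=26; velocities now: v0=-1 v1=-2 v2=2 v3=4
Collision at t=7: particles 0 and 1 swap velocities; positions: p0=0 p1=0 p2=33 p3=40; velocities now: v0=-2 v1=-1 v2=2 v3=4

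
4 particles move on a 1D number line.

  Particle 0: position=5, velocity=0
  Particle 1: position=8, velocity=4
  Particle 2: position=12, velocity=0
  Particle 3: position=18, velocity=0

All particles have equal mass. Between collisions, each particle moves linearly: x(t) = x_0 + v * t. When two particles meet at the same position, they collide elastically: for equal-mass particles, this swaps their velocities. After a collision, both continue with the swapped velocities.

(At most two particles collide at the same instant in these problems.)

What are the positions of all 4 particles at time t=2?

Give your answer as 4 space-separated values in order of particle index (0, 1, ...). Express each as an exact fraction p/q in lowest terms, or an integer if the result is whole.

Answer: 5 12 16 18

Derivation:
Collision at t=1: particles 1 and 2 swap velocities; positions: p0=5 p1=12 p2=12 p3=18; velocities now: v0=0 v1=0 v2=4 v3=0
Advance to t=2 (no further collisions before then); velocities: v0=0 v1=0 v2=4 v3=0; positions = 5 12 16 18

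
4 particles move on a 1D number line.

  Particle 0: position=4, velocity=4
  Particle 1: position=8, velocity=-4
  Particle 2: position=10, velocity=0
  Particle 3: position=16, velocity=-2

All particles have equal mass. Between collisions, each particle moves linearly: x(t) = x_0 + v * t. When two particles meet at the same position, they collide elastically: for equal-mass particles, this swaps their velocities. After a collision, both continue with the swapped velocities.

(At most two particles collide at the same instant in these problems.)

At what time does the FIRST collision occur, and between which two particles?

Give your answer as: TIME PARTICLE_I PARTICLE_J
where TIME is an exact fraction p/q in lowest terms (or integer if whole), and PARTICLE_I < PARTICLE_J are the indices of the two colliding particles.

Pair (0,1): pos 4,8 vel 4,-4 -> gap=4, closing at 8/unit, collide at t=1/2
Pair (1,2): pos 8,10 vel -4,0 -> not approaching (rel speed -4 <= 0)
Pair (2,3): pos 10,16 vel 0,-2 -> gap=6, closing at 2/unit, collide at t=3
Earliest collision: t=1/2 between 0 and 1

Answer: 1/2 0 1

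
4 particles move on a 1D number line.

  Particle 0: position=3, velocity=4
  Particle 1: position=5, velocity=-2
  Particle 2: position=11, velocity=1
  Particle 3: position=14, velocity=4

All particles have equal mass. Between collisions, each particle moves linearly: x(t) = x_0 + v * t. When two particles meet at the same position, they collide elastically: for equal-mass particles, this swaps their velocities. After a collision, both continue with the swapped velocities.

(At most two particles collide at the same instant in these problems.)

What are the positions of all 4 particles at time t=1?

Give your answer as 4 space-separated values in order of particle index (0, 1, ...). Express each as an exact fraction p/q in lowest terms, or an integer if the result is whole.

Answer: 3 7 12 18

Derivation:
Collision at t=1/3: particles 0 and 1 swap velocities; positions: p0=13/3 p1=13/3 p2=34/3 p3=46/3; velocities now: v0=-2 v1=4 v2=1 v3=4
Advance to t=1 (no further collisions before then); velocities: v0=-2 v1=4 v2=1 v3=4; positions = 3 7 12 18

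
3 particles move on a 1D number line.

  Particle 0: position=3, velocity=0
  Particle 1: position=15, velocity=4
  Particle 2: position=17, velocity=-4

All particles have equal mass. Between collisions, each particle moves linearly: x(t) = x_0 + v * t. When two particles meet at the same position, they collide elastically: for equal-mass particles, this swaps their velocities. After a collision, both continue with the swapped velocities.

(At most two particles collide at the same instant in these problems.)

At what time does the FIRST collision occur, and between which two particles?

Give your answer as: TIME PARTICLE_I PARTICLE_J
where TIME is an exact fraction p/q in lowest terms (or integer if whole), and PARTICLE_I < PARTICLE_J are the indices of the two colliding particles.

Answer: 1/4 1 2

Derivation:
Pair (0,1): pos 3,15 vel 0,4 -> not approaching (rel speed -4 <= 0)
Pair (1,2): pos 15,17 vel 4,-4 -> gap=2, closing at 8/unit, collide at t=1/4
Earliest collision: t=1/4 between 1 and 2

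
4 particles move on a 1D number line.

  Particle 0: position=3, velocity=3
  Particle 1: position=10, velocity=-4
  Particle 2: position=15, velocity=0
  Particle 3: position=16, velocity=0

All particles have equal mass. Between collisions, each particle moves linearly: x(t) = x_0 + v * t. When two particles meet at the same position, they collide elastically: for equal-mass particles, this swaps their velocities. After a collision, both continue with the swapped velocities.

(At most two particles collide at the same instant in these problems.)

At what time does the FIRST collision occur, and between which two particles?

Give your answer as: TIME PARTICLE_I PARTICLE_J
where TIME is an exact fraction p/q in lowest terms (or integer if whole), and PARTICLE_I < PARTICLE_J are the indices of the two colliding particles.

Answer: 1 0 1

Derivation:
Pair (0,1): pos 3,10 vel 3,-4 -> gap=7, closing at 7/unit, collide at t=1
Pair (1,2): pos 10,15 vel -4,0 -> not approaching (rel speed -4 <= 0)
Pair (2,3): pos 15,16 vel 0,0 -> not approaching (rel speed 0 <= 0)
Earliest collision: t=1 between 0 and 1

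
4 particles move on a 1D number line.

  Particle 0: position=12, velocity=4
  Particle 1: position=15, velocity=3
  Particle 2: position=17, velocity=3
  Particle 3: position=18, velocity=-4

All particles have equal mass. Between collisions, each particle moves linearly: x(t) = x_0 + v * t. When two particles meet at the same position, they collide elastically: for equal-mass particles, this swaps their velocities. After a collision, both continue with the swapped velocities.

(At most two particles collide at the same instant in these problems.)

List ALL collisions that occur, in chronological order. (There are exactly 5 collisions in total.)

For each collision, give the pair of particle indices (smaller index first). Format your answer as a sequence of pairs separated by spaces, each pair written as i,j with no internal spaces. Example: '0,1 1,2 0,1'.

Answer: 2,3 1,2 0,1 1,2 2,3

Derivation:
Collision at t=1/7: particles 2 and 3 swap velocities; positions: p0=88/7 p1=108/7 p2=122/7 p3=122/7; velocities now: v0=4 v1=3 v2=-4 v3=3
Collision at t=3/7: particles 1 and 2 swap velocities; positions: p0=96/7 p1=114/7 p2=114/7 p3=128/7; velocities now: v0=4 v1=-4 v2=3 v3=3
Collision at t=3/4: particles 0 and 1 swap velocities; positions: p0=15 p1=15 p2=69/4 p3=77/4; velocities now: v0=-4 v1=4 v2=3 v3=3
Collision at t=3: particles 1 and 2 swap velocities; positions: p0=6 p1=24 p2=24 p3=26; velocities now: v0=-4 v1=3 v2=4 v3=3
Collision at t=5: particles 2 and 3 swap velocities; positions: p0=-2 p1=30 p2=32 p3=32; velocities now: v0=-4 v1=3 v2=3 v3=4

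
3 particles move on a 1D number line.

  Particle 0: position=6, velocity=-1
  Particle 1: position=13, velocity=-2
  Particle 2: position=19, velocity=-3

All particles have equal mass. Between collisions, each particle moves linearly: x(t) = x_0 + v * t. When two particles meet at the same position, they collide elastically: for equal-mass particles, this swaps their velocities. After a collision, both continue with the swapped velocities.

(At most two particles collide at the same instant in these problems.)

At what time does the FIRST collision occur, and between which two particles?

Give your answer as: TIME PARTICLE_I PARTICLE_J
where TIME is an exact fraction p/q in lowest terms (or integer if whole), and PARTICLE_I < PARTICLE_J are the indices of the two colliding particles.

Answer: 6 1 2

Derivation:
Pair (0,1): pos 6,13 vel -1,-2 -> gap=7, closing at 1/unit, collide at t=7
Pair (1,2): pos 13,19 vel -2,-3 -> gap=6, closing at 1/unit, collide at t=6
Earliest collision: t=6 between 1 and 2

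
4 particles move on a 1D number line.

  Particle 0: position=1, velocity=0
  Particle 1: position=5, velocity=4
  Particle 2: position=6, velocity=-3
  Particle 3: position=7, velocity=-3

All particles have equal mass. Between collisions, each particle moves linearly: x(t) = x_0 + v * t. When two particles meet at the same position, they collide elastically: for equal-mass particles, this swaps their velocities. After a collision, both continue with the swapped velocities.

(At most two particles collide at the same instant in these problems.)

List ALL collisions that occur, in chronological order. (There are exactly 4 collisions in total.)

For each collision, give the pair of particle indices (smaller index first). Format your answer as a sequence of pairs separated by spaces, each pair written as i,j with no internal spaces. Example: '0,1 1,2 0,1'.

Collision at t=1/7: particles 1 and 2 swap velocities; positions: p0=1 p1=39/7 p2=39/7 p3=46/7; velocities now: v0=0 v1=-3 v2=4 v3=-3
Collision at t=2/7: particles 2 and 3 swap velocities; positions: p0=1 p1=36/7 p2=43/7 p3=43/7; velocities now: v0=0 v1=-3 v2=-3 v3=4
Collision at t=5/3: particles 0 and 1 swap velocities; positions: p0=1 p1=1 p2=2 p3=35/3; velocities now: v0=-3 v1=0 v2=-3 v3=4
Collision at t=2: particles 1 and 2 swap velocities; positions: p0=0 p1=1 p2=1 p3=13; velocities now: v0=-3 v1=-3 v2=0 v3=4

Answer: 1,2 2,3 0,1 1,2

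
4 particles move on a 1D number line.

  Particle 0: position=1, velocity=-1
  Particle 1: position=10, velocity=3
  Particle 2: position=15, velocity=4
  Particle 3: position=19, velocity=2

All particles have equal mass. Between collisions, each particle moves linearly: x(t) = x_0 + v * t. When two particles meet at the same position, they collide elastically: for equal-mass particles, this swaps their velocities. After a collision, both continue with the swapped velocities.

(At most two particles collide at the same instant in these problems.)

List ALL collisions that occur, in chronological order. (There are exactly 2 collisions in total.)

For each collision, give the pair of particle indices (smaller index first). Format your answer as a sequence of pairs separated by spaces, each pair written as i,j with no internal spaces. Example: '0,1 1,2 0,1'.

Collision at t=2: particles 2 and 3 swap velocities; positions: p0=-1 p1=16 p2=23 p3=23; velocities now: v0=-1 v1=3 v2=2 v3=4
Collision at t=9: particles 1 and 2 swap velocities; positions: p0=-8 p1=37 p2=37 p3=51; velocities now: v0=-1 v1=2 v2=3 v3=4

Answer: 2,3 1,2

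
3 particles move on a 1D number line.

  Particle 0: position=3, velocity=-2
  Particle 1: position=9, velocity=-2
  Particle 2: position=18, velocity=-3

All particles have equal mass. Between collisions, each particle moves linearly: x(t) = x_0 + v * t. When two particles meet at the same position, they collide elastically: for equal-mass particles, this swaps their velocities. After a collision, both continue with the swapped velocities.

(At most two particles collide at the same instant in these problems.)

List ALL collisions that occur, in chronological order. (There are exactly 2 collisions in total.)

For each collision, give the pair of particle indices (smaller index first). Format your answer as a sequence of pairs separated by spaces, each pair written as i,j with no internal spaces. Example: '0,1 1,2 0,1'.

Answer: 1,2 0,1

Derivation:
Collision at t=9: particles 1 and 2 swap velocities; positions: p0=-15 p1=-9 p2=-9; velocities now: v0=-2 v1=-3 v2=-2
Collision at t=15: particles 0 and 1 swap velocities; positions: p0=-27 p1=-27 p2=-21; velocities now: v0=-3 v1=-2 v2=-2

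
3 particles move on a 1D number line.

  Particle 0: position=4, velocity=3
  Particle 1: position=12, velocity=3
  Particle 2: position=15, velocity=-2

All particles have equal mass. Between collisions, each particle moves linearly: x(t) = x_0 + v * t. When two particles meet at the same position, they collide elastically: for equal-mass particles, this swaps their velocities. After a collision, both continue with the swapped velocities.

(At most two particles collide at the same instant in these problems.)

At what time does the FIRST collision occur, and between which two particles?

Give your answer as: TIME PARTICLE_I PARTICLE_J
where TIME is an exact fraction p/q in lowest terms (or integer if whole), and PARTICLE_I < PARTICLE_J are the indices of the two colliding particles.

Pair (0,1): pos 4,12 vel 3,3 -> not approaching (rel speed 0 <= 0)
Pair (1,2): pos 12,15 vel 3,-2 -> gap=3, closing at 5/unit, collide at t=3/5
Earliest collision: t=3/5 between 1 and 2

Answer: 3/5 1 2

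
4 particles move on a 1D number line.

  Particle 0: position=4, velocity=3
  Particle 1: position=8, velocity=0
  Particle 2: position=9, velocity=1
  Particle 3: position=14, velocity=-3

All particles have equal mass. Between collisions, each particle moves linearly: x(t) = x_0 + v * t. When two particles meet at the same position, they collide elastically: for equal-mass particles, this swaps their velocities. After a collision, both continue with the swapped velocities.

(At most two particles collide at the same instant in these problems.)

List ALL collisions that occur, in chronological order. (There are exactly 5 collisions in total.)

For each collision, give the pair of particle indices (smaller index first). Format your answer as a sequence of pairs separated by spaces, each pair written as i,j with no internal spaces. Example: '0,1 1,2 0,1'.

Answer: 2,3 0,1 1,2 0,1 2,3

Derivation:
Collision at t=5/4: particles 2 and 3 swap velocities; positions: p0=31/4 p1=8 p2=41/4 p3=41/4; velocities now: v0=3 v1=0 v2=-3 v3=1
Collision at t=4/3: particles 0 and 1 swap velocities; positions: p0=8 p1=8 p2=10 p3=31/3; velocities now: v0=0 v1=3 v2=-3 v3=1
Collision at t=5/3: particles 1 and 2 swap velocities; positions: p0=8 p1=9 p2=9 p3=32/3; velocities now: v0=0 v1=-3 v2=3 v3=1
Collision at t=2: particles 0 and 1 swap velocities; positions: p0=8 p1=8 p2=10 p3=11; velocities now: v0=-3 v1=0 v2=3 v3=1
Collision at t=5/2: particles 2 and 3 swap velocities; positions: p0=13/2 p1=8 p2=23/2 p3=23/2; velocities now: v0=-3 v1=0 v2=1 v3=3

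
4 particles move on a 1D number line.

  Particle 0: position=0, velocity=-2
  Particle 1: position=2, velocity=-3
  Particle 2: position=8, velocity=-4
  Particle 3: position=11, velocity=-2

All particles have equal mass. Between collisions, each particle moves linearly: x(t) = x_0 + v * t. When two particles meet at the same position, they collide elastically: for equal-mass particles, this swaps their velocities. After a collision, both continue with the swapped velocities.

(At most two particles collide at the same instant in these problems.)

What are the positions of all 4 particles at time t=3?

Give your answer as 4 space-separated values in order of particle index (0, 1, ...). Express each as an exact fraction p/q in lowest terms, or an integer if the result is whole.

Answer: -7 -6 -4 5

Derivation:
Collision at t=2: particles 0 and 1 swap velocities; positions: p0=-4 p1=-4 p2=0 p3=7; velocities now: v0=-3 v1=-2 v2=-4 v3=-2
Advance to t=3 (no further collisions before then); velocities: v0=-3 v1=-2 v2=-4 v3=-2; positions = -7 -6 -4 5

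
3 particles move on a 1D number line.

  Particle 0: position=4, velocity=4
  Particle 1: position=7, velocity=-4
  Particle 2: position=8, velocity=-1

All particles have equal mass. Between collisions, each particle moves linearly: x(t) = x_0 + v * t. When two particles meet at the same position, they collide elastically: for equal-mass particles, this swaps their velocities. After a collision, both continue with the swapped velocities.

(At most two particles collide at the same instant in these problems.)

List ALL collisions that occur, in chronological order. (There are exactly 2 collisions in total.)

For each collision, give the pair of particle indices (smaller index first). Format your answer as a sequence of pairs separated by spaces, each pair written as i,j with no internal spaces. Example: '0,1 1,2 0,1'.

Collision at t=3/8: particles 0 and 1 swap velocities; positions: p0=11/2 p1=11/2 p2=61/8; velocities now: v0=-4 v1=4 v2=-1
Collision at t=4/5: particles 1 and 2 swap velocities; positions: p0=19/5 p1=36/5 p2=36/5; velocities now: v0=-4 v1=-1 v2=4

Answer: 0,1 1,2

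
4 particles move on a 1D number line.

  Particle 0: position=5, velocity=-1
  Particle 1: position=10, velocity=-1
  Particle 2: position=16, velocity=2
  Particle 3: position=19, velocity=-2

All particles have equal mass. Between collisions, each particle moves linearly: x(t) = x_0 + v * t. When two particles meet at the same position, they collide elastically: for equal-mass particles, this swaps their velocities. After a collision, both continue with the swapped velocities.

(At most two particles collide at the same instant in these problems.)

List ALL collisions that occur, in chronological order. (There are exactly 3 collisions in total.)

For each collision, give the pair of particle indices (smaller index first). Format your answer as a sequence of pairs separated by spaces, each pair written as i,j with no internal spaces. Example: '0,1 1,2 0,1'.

Collision at t=3/4: particles 2 and 3 swap velocities; positions: p0=17/4 p1=37/4 p2=35/2 p3=35/2; velocities now: v0=-1 v1=-1 v2=-2 v3=2
Collision at t=9: particles 1 and 2 swap velocities; positions: p0=-4 p1=1 p2=1 p3=34; velocities now: v0=-1 v1=-2 v2=-1 v3=2
Collision at t=14: particles 0 and 1 swap velocities; positions: p0=-9 p1=-9 p2=-4 p3=44; velocities now: v0=-2 v1=-1 v2=-1 v3=2

Answer: 2,3 1,2 0,1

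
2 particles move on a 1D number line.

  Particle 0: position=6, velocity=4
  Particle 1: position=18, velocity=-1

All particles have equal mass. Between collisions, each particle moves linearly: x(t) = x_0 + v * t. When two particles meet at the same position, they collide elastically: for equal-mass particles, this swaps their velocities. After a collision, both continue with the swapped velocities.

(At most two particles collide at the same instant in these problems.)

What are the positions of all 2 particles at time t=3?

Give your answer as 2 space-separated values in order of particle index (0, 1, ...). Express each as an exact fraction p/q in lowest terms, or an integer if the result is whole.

Answer: 15 18

Derivation:
Collision at t=12/5: particles 0 and 1 swap velocities; positions: p0=78/5 p1=78/5; velocities now: v0=-1 v1=4
Advance to t=3 (no further collisions before then); velocities: v0=-1 v1=4; positions = 15 18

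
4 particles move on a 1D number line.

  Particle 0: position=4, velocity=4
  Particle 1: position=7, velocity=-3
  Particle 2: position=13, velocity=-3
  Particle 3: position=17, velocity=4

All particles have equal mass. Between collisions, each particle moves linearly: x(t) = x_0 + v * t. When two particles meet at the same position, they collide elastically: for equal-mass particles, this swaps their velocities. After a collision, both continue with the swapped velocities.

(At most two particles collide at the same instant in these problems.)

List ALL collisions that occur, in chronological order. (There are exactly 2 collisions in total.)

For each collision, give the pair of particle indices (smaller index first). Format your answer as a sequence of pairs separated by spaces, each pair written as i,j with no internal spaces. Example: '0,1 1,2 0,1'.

Answer: 0,1 1,2

Derivation:
Collision at t=3/7: particles 0 and 1 swap velocities; positions: p0=40/7 p1=40/7 p2=82/7 p3=131/7; velocities now: v0=-3 v1=4 v2=-3 v3=4
Collision at t=9/7: particles 1 and 2 swap velocities; positions: p0=22/7 p1=64/7 p2=64/7 p3=155/7; velocities now: v0=-3 v1=-3 v2=4 v3=4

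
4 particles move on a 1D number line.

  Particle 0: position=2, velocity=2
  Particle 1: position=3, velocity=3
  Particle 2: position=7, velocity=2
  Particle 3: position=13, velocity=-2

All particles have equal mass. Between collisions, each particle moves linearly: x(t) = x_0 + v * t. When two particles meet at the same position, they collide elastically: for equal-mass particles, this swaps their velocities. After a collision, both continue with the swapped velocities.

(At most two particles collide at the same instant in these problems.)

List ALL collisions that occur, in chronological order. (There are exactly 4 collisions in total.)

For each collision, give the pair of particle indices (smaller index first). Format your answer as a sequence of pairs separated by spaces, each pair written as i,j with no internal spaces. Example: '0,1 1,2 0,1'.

Collision at t=3/2: particles 2 and 3 swap velocities; positions: p0=5 p1=15/2 p2=10 p3=10; velocities now: v0=2 v1=3 v2=-2 v3=2
Collision at t=2: particles 1 and 2 swap velocities; positions: p0=6 p1=9 p2=9 p3=11; velocities now: v0=2 v1=-2 v2=3 v3=2
Collision at t=11/4: particles 0 and 1 swap velocities; positions: p0=15/2 p1=15/2 p2=45/4 p3=25/2; velocities now: v0=-2 v1=2 v2=3 v3=2
Collision at t=4: particles 2 and 3 swap velocities; positions: p0=5 p1=10 p2=15 p3=15; velocities now: v0=-2 v1=2 v2=2 v3=3

Answer: 2,3 1,2 0,1 2,3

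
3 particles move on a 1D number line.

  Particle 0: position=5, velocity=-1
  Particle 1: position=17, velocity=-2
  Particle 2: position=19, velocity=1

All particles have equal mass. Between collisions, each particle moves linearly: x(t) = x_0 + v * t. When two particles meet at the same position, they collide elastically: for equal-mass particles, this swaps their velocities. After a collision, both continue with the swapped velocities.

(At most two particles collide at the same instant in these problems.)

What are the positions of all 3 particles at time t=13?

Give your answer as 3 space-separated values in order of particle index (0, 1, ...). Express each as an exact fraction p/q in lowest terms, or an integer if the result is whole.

Answer: -9 -8 32

Derivation:
Collision at t=12: particles 0 and 1 swap velocities; positions: p0=-7 p1=-7 p2=31; velocities now: v0=-2 v1=-1 v2=1
Advance to t=13 (no further collisions before then); velocities: v0=-2 v1=-1 v2=1; positions = -9 -8 32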